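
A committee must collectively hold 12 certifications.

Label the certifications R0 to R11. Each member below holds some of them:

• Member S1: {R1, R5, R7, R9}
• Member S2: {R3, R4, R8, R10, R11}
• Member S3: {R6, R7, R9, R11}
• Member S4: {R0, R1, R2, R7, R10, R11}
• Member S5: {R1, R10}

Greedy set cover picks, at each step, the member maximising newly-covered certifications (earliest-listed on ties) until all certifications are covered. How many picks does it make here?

4

Greedy: pick S4 (covers 6 new) → pick S2 (covers 3 new) → pick S1 (covers 2 new) → pick S3 (covers 1 new). Total picks: 4.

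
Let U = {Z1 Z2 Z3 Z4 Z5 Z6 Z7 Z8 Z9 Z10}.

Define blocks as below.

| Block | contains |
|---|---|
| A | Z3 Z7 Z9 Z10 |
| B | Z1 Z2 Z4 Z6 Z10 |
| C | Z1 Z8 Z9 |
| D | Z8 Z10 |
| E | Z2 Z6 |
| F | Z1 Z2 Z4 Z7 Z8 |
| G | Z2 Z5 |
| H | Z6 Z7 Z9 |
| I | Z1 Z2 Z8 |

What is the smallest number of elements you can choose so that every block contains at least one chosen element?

T = {Z2, Z9, Z10} meets every block (each contains at least one member of T), and |T| = 3.
The blocks D, G, H are pairwise disjoint, so any hitting set needs a separate element for each — at least 3. Hence 3 is optimal.

3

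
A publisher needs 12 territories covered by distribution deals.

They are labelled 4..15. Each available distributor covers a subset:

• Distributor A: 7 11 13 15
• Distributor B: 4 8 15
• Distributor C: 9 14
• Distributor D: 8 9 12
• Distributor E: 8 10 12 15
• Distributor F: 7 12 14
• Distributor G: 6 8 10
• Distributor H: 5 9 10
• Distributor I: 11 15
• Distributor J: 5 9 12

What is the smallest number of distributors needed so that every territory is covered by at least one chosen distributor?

A and B and C and G and J together: A ∪ B ∪ C ∪ G ∪ J = {4, 5, 6, 7, 8, 9, 10, 11, 12, 13, 14, 15} — every territory is covered.
No 4 of the 10 distributors cover everything (all 210 combinations miss at least one territory), so 5 is optimal.

5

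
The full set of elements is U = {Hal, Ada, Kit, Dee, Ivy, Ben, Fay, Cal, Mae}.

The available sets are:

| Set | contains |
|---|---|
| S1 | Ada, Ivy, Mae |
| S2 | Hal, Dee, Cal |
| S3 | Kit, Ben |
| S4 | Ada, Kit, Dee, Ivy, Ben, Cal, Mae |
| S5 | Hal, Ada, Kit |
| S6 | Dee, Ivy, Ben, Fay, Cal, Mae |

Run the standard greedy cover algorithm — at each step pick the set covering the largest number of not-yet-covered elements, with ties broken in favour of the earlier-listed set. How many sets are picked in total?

3

Greedy: pick S4 (covers 7 new) → pick S2 (covers 1 new) → pick S6 (covers 1 new). Total picks: 3.
(The true minimum cover uses only 2 sets, so greedy is not optimal here.)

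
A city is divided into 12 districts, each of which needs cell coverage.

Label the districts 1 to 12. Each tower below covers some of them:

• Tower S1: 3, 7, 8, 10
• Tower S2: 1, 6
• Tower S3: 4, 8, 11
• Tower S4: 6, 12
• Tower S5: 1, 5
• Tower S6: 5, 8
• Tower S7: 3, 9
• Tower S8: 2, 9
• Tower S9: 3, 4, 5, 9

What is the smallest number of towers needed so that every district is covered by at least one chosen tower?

S1 and S3 and S4 and S5 and S8 together: S1 ∪ S3 ∪ S4 ∪ S5 ∪ S8 = {1, 2, 3, 4, 5, 6, 7, 8, 9, 10, 11, 12} — every district is covered.
No 4 of the 9 towers cover everything (all 126 combinations miss at least one district), so 5 is optimal.

5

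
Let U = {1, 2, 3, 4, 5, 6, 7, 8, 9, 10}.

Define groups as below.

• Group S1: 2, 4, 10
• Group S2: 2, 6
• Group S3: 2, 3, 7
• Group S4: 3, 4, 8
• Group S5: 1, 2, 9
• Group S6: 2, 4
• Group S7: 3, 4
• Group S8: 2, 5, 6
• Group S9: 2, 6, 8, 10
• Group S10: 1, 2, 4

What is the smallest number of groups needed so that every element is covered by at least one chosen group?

5

Take {S1, S3, S5, S8, S9}. Their union is {1, 2, 3, 4, 5, 6, 7, 8, 9, 10}, which is all 10 elements.
No 4 of the 10 groups cover everything (all 210 combinations miss at least one element), so 5 is optimal.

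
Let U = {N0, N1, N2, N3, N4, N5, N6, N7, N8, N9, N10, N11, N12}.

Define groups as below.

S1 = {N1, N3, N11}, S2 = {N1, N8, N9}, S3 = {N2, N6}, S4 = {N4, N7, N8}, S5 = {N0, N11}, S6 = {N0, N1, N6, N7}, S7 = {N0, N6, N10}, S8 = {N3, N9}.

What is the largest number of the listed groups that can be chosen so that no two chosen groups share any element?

4

S3, S4, S5, S8 are pairwise disjoint (S3={N2,N6}; S4={N4,N7,N8}; S5={N0,N11}; S8={N3,N9}).
Every remaining group overlaps one of these, and no 5 of the listed groups are pairwise disjoint, so 4 is the maximum.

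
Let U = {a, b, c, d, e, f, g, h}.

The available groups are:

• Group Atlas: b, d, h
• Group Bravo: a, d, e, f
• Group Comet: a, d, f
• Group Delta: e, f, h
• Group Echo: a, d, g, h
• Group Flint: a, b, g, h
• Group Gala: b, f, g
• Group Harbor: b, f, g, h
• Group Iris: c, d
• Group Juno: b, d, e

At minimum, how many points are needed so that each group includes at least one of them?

Take T = {b, d, e}. Each listed group contains at least one of these, so T is a hitting set of size 3.
No choice of 2 points meets every group, so 3 is the minimum.

3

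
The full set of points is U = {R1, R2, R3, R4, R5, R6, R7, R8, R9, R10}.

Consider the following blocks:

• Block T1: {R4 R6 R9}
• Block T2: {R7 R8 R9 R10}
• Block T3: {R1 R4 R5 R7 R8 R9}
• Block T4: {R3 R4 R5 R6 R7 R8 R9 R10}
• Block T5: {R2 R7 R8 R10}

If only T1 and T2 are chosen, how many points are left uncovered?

4

Union of T1, T2 = {R4, R6, R7, R8, R9, R10}.
Not covered: R1, R2, R3, R5 — 4 points.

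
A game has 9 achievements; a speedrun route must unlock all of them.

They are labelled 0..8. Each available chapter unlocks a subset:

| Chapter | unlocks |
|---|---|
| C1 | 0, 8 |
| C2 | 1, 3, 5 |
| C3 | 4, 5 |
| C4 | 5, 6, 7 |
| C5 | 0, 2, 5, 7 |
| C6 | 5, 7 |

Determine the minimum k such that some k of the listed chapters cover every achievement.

C1 and C2 and C3 and C4 and C5 together: C1 ∪ C2 ∪ C3 ∪ C4 ∪ C5 = {0, 1, 2, 3, 4, 5, 6, 7, 8} — every achievement is covered.
No 4 of the 6 chapters cover everything (all 15 combinations miss at least one achievement), so 5 is optimal.

5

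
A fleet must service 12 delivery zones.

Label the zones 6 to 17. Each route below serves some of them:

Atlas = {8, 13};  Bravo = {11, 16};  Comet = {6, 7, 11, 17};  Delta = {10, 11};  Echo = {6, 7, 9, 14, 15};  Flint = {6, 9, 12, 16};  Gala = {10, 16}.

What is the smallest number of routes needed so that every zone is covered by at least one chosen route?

Take {Atlas, Comet, Echo, Flint, Gala}. Their union is {6, 7, 8, 9, 10, 11, 12, 13, 14, 15, 16, 17}, which is all 12 zones.
Only Echo contains 14, so Echo is forced; the remaining 7 zones need at least 4 more routes (each remaining route adds at most 2) — so at least 5 routes are needed, and 5 is optimal.

5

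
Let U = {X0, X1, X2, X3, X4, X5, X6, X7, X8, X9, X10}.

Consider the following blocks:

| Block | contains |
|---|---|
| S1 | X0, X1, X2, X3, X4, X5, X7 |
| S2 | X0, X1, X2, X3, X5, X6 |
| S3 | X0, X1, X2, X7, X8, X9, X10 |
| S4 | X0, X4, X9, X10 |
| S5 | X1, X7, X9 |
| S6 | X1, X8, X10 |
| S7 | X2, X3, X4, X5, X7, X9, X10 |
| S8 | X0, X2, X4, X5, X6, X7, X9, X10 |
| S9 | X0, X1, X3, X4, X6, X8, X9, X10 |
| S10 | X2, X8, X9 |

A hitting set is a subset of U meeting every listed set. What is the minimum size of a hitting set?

Take H = {X1, X9}. Each listed block contains at least one of these, so H is a hitting set of size 2.
No single element lies in every block, so at least 2 are needed and 2 is optimal.

2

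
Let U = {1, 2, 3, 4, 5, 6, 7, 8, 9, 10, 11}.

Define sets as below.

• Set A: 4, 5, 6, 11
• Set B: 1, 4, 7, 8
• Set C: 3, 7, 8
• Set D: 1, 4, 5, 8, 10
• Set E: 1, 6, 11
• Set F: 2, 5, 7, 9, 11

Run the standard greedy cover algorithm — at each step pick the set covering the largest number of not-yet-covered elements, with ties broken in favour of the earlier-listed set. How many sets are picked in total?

Greedy: pick D (covers 5 new) → pick F (covers 4 new) → pick A (covers 1 new) → pick C (covers 1 new). Total picks: 4.

4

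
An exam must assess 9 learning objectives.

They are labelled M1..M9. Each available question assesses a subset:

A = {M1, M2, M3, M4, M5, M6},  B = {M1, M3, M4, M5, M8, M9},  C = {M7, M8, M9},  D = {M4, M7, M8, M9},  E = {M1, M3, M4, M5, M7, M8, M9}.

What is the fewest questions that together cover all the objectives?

2

A and E together: A ∪ E = {M1, M2, M3, M4, M5, M6, M7, M8, M9} — every objective is covered.
No single question has all 9 objectives (the largest, E, has 7), so 2 is optimal.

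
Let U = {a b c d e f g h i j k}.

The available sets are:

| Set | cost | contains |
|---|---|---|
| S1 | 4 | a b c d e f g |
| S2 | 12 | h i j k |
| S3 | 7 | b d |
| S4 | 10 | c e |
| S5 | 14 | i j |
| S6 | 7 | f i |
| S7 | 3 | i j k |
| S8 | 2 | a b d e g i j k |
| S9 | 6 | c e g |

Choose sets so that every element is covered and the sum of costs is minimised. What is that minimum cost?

16

S1, S2 together cover every element (S1 ∪ S2 = {a, b, c, d, e, f, g, h, i, j, k}); total cost 4 + 12 = 16.
The greedy pick S8, S1, S2 costs 18; no covering selection beats 16.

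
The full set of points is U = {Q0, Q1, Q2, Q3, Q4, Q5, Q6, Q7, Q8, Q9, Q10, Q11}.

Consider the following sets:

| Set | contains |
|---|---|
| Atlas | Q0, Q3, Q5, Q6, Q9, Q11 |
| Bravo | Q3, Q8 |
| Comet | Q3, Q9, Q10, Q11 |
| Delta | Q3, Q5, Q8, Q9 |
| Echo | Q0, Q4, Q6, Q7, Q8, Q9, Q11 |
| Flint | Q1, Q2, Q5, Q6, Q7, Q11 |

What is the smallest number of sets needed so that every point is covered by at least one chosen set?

3

Comet and Echo and Flint together: Comet ∪ Echo ∪ Flint = {Q0, Q1, Q2, Q3, Q4, Q5, Q6, Q7, Q8, Q9, Q10, Q11} — every point is covered.
Only Flint contains Q1, so Flint is forced; the remaining 6 points need at least 2 more sets (each remaining set adds at most 4) — so at least 3 sets are needed, and 3 is optimal.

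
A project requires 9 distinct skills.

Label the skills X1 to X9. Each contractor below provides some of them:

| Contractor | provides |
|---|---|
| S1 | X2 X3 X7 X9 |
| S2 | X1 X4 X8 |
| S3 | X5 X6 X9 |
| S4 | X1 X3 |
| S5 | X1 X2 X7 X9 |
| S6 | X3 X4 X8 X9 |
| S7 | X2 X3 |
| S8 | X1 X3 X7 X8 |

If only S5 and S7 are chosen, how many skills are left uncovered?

Union of S5, S7 = {X1, X2, X3, X7, X9}.
Not covered: X4, X5, X6, X8 — 4 skills.

4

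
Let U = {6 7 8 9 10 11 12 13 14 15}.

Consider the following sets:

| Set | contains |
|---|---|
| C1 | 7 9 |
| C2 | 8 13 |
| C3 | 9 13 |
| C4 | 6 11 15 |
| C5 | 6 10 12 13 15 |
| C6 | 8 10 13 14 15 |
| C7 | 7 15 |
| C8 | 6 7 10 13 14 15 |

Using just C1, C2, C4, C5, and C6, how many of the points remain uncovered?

Union of C1, C2, C4, C5, C6 = {6, 7, 8, 9, 10, 11, 12, 13, 14, 15} — that's every point, so 0 are uncovered.

0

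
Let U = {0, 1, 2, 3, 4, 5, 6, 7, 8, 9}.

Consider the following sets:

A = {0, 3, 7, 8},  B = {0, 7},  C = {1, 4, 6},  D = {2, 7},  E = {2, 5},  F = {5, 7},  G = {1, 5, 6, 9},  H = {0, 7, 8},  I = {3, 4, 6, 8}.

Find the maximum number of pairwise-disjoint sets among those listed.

3

C, E, H are pairwise disjoint (C={1,4,6}; E={2,5}; H={0,7,8}).
Every remaining set overlaps one of these, and no 4 of the listed sets are pairwise disjoint, so 3 is the maximum.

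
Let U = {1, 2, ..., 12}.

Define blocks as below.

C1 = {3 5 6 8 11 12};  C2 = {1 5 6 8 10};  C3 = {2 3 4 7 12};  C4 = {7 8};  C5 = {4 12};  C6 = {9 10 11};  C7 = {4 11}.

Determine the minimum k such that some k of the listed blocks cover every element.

3

Take {C2, C3, C6}. Their union is {1, 2, 3, 4, 5, 6, 7, 8, 9, 10, 11, 12}, which is all 12 elements.
Only C2 contains 1, so C2 is forced; the remaining 7 elements need at least 2 more blocks (each remaining block adds at most 5) — so at least 3 blocks are needed, and 3 is optimal.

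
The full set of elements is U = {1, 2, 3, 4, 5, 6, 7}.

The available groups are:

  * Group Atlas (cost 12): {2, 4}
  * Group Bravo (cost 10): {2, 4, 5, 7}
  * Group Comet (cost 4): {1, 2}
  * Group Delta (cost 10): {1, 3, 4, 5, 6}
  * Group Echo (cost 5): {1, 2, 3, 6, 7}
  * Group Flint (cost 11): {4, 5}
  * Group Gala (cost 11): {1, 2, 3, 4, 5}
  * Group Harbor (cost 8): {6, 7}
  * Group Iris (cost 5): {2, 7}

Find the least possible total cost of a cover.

Delta, Echo together cover every element (Delta ∪ Echo = {1, 2, 3, 4, 5, 6, 7}); total cost 10 + 5 = 15.
No covering selection has total cost below 15.

15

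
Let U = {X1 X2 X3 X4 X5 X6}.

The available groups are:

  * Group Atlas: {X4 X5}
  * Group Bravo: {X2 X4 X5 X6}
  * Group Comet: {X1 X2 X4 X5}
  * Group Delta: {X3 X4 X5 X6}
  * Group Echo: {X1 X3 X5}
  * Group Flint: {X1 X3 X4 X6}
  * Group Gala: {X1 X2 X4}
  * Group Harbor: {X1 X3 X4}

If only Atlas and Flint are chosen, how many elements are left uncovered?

1

Union of Atlas, Flint = {X1, X3, X4, X5, X6}.
Not covered: X2 — 1 element.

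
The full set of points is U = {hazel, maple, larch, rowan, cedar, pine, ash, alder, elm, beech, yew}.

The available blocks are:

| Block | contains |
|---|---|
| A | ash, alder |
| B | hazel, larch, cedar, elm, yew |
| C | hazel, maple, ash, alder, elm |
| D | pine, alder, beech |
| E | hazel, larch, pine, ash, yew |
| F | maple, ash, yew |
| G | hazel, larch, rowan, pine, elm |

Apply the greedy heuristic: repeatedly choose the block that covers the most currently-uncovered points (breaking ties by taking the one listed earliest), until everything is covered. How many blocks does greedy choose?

Greedy: pick B (covers 5 new) → pick C (covers 3 new) → pick D (covers 2 new) → pick G (covers 1 new). Total picks: 4.

4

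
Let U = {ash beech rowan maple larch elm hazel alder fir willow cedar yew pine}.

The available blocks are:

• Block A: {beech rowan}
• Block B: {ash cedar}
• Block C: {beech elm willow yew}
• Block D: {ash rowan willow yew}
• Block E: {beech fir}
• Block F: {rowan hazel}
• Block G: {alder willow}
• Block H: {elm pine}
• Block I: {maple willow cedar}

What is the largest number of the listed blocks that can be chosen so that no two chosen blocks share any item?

B, E, F, G, H are pairwise disjoint (B={ash,cedar}; E={beech,fir}; F={rowan,hazel}; G={alder,willow}; H={elm,pine}).
Every remaining block overlaps one of these, and no 6 of the listed blocks are pairwise disjoint, so 5 is the maximum.

5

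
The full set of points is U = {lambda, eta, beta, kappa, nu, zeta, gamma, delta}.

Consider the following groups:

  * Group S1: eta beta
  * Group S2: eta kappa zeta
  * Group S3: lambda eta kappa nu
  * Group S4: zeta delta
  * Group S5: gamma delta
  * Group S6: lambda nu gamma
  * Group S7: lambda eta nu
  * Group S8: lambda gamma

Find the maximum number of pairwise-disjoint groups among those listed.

3

S1, S4, S6 are pairwise disjoint (S1={eta,beta}; S4={zeta,delta}; S6={lambda,nu,gamma}).
Every remaining group overlaps one of these, and no 4 of the listed groups are pairwise disjoint, so 3 is the maximum.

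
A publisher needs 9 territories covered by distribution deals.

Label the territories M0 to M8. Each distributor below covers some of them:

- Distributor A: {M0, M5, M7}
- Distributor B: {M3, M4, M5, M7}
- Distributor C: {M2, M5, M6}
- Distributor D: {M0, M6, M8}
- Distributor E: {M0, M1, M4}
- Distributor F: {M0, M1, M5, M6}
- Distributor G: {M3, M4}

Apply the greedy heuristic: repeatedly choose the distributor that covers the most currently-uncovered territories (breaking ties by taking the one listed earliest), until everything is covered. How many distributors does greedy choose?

4

Greedy: pick B (covers 4 new) → pick D (covers 3 new) → pick C (covers 1 new) → pick E (covers 1 new). Total picks: 4.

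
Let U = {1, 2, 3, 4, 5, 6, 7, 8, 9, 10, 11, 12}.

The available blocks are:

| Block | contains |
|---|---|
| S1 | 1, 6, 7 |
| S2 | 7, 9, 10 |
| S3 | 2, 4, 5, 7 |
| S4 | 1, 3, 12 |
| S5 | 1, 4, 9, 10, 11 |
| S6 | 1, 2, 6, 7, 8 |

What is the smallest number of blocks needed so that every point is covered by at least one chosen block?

4

S3, S4, S5, and S6 cover everything between them: the union {1, 2, 3, 4, 5, 6, 7, 8, 9, 10, 11, 12} is all of U.
Only S4 contains 3, so S4 is forced; the remaining 9 points need at least 3 more blocks (each remaining block adds at most 4) — so at least 4 blocks are needed, and 4 is optimal.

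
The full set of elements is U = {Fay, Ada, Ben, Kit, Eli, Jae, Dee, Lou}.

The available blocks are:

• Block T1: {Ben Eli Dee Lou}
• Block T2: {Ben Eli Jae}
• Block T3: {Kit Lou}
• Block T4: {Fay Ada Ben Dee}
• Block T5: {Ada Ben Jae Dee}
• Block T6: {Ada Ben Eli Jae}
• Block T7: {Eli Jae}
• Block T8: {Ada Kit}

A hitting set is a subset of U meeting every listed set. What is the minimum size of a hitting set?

The 3 elements {Ben, Kit, Eli} hit every block.
The blocks T3, T4, T7 are pairwise disjoint, so any hitting set needs a separate element for each — at least 3. Hence 3 is optimal.

3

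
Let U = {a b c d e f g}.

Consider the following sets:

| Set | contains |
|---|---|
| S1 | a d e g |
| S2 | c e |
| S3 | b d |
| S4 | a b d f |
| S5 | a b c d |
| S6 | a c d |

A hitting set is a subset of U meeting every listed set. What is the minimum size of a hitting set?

2

The 2 items {c, d} hit every set.
The sets S2, S3 are pairwise disjoint, so any hitting set needs a separate item for each — at least 2. Hence 2 is optimal.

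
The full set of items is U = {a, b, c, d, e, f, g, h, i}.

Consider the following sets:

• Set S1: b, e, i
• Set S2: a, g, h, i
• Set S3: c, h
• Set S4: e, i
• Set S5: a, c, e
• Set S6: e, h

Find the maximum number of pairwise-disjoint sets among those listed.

S3, S4 are pairwise disjoint (S3={c,h}; S4={e,i}).
Every remaining set overlaps one of these, and no 3 of the listed sets are pairwise disjoint, so 2 is the maximum.

2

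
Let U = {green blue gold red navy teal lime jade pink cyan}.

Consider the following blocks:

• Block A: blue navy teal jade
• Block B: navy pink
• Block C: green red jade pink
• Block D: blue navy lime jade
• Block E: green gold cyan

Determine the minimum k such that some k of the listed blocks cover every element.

4

A, C, D, and E cover everything between them: the union {green, blue, gold, red, navy, teal, lime, jade, pink, cyan} is all of U.
No 3 of the 5 blocks cover everything (all 10 combinations miss at least one element), so 4 is optimal.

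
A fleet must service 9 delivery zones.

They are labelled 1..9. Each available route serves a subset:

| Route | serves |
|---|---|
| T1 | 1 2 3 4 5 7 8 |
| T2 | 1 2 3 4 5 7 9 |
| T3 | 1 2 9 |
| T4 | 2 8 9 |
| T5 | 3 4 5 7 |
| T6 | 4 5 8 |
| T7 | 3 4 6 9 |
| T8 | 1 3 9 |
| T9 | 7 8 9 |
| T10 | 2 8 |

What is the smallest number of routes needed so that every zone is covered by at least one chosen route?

T1 and T7 together: T1 ∪ T7 = {1, 2, 3, 4, 5, 6, 7, 8, 9} — every zone is covered.
No single route has all 9 zones (the largest, T1, has 7), so 2 is optimal.

2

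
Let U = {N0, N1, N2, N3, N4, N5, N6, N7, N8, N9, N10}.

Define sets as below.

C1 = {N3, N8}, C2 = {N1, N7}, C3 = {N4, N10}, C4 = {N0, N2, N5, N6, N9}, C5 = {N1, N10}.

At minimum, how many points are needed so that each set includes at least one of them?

4

H = {N1, N4, N5, N8} meets every set (each contains at least one member of H), and |H| = 4.
The sets C1, C2, C3, C4 are pairwise disjoint, so any hitting set needs a separate point for each — at least 4. Hence 4 is optimal.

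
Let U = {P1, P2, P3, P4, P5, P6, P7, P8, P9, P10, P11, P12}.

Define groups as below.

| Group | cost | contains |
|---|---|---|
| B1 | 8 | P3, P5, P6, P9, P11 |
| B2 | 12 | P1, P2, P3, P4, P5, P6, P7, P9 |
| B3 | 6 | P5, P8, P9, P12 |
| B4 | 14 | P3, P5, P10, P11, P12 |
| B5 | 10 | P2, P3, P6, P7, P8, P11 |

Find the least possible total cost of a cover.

32

B2, B3, B4 together cover every item (B2 ∪ B3 ∪ B4 = {P1, P2, P3, P4, P5, P6, P7, P8, P9, P10, P11, P12}); total cost 12 + 6 + 14 = 32.
No covering selection has total cost below 32.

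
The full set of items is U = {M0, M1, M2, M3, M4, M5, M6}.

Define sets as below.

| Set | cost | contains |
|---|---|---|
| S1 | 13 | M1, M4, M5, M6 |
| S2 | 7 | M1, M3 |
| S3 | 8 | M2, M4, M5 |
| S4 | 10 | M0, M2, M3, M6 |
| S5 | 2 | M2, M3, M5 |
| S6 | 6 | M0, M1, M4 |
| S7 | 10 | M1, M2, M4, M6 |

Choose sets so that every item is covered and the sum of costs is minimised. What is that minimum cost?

S5, S6, S7 together cover every item (S5 ∪ S6 ∪ S7 = {M0, M1, M2, M3, M4, M5, M6}); total cost 2 + 6 + 10 = 18.
No covering selection has total cost below 18.

18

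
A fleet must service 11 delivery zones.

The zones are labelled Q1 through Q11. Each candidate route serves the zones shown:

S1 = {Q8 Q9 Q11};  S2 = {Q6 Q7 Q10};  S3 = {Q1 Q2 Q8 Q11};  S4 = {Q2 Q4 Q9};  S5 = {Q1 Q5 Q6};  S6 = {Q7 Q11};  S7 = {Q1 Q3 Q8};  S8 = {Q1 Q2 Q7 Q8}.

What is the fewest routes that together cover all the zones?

5

S2 and S3 and S4 and S5 and S7 together: S2 ∪ S3 ∪ S4 ∪ S5 ∪ S7 = {Q1, Q2, Q3, Q4, Q5, Q6, Q7, Q8, Q9, Q10, Q11} — every zone is covered.
No 4 of the 8 routes cover everything (all 70 combinations miss at least one zone), so 5 is optimal.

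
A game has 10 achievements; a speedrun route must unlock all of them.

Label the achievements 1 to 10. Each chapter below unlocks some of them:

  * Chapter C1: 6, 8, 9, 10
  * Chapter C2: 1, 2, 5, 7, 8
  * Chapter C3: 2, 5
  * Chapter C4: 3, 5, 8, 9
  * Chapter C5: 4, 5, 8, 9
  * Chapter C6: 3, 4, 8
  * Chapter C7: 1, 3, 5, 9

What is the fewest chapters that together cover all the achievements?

3

Take {C1, C2, C6}. Their union is {1, 2, 3, 4, 5, 6, 7, 8, 9, 10}, which is all 10 achievements.
Only C1 contains 6, so C1 is forced; the remaining 6 achievements need at least 2 more chapters (each remaining chapter adds at most 4) — so at least 3 chapters are needed, and 3 is optimal.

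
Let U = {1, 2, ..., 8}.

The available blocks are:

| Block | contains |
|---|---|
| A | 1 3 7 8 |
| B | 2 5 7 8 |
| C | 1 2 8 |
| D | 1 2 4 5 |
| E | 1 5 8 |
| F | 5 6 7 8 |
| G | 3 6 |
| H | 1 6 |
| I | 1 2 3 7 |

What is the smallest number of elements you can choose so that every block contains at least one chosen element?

Take T = {1, 5, 6}. Each listed block contains at least one of these, so T is a hitting set of size 3.
No choice of 2 elements meets every block, so 3 is the minimum.

3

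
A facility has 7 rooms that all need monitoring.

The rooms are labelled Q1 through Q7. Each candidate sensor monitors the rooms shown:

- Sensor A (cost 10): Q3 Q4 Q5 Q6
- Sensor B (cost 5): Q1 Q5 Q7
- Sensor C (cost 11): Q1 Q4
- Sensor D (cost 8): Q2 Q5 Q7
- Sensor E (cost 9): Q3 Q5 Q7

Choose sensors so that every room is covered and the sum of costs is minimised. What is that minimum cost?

A, B, D together cover every room (A ∪ B ∪ D = {Q1, Q2, Q3, Q4, Q5, Q6, Q7}); total cost 10 + 5 + 8 = 23.
No covering selection has total cost below 23.

23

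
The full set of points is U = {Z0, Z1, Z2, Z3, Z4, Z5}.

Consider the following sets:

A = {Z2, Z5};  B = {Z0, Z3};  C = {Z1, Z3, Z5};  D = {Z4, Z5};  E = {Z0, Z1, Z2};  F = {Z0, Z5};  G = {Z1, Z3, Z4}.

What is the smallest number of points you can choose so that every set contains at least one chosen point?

The 3 points {Z0, Z1, Z5} hit every set.
No choice of 2 points meets every set, so 3 is the minimum.

3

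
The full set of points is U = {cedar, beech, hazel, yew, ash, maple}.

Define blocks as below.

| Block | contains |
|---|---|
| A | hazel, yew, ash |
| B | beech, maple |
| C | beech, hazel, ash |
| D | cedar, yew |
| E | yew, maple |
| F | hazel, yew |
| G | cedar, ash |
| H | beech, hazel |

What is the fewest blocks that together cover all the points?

E and G and H together: E ∪ G ∪ H = {cedar, beech, hazel, yew, ash, maple} — every point is covered.
No 2 of the 8 blocks cover everything (all 28 combinations miss at least one point), so 3 is optimal.

3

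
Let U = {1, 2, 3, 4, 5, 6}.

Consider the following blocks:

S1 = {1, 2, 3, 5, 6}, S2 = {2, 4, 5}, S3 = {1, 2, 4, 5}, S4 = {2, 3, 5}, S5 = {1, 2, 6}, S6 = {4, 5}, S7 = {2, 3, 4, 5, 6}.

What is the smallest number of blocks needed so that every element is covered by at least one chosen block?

Take {S1, S7}. Their union is {1, 2, 3, 4, 5, 6}, which is all 6 elements.
No single block has all 6 elements (the largest, S1, has 5), so 2 is optimal.

2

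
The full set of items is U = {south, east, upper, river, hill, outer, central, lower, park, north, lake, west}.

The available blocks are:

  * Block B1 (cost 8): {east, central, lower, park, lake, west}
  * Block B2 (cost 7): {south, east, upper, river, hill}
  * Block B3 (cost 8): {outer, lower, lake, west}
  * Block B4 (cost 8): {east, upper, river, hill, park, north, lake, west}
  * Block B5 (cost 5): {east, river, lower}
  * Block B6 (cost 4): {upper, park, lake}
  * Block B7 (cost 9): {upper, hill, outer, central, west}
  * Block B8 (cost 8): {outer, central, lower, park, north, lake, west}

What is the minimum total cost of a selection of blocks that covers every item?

B2, B8 together cover every item (B2 ∪ B8 = {south, east, upper, river, hill, outer, central, lower, park, north, lake, west}); total cost 7 + 8 = 15.
The greedy pick B4, B8, B2 costs 23; no covering selection beats 15.

15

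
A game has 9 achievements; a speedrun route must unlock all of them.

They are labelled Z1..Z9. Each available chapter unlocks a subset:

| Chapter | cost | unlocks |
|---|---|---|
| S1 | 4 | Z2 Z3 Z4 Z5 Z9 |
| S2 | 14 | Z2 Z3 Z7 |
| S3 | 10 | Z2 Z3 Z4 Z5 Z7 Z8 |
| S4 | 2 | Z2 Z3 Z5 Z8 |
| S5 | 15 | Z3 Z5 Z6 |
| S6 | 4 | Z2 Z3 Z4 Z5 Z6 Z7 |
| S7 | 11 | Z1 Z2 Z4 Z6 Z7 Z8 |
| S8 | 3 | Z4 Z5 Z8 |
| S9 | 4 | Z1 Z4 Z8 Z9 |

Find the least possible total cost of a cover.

S6, S9 together cover every achievement (S6 ∪ S9 = {Z1, Z2, Z3, Z4, Z5, Z6, Z7, Z8, Z9}); total cost 4 + 4 = 8.
The greedy pick S4, S6, S9 costs 10; no covering selection beats 8.

8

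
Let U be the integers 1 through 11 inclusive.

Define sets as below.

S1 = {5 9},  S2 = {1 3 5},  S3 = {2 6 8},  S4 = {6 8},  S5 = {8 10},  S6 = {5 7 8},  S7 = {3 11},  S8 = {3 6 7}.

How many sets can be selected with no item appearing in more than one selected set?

3

S1, S4, S7 are pairwise disjoint (S1={5,9}; S4={6,8}; S7={3,11}).
Every remaining set overlaps one of these, and no 4 of the listed sets are pairwise disjoint, so 3 is the maximum.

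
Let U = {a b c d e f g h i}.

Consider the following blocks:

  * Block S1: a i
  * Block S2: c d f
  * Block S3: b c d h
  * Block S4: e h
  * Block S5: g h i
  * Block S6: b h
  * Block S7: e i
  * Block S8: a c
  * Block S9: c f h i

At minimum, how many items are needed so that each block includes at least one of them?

3

Take T = {c, h, i}. Each listed block contains at least one of these, so T is a hitting set of size 3.
The blocks S6, S7, S8 are pairwise disjoint, so any hitting set needs a separate item for each — at least 3. Hence 3 is optimal.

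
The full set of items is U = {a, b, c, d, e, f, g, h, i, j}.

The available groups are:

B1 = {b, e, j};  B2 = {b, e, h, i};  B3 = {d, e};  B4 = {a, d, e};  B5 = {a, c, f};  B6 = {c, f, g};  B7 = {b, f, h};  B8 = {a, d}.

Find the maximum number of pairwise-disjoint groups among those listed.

3

B1, B6, B8 are pairwise disjoint (B1={b,e,j}; B6={c,f,g}; B8={a,d}).
Every remaining group overlaps one of these, and no 4 of the listed groups are pairwise disjoint, so 3 is the maximum.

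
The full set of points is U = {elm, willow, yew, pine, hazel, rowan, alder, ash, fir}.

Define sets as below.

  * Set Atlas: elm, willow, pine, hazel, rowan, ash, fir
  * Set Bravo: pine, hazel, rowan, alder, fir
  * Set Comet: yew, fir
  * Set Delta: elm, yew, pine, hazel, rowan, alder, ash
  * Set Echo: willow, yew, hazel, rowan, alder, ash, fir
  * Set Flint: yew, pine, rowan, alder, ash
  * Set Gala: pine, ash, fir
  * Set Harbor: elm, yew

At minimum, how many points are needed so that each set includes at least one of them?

2

Take H = {yew, fir}. Each listed set contains at least one of these, so H is a hitting set of size 2.
The sets Bravo, Harbor are pairwise disjoint, so any hitting set needs a separate point for each — at least 2. Hence 2 is optimal.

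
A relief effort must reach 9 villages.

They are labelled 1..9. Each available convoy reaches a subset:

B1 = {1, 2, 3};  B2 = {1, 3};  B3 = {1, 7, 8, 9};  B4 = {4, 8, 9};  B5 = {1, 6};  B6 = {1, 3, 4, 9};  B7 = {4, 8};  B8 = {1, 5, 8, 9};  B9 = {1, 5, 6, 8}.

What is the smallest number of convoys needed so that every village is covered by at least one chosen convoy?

4

B1 and B3 and B7 and B9 together: B1 ∪ B3 ∪ B7 ∪ B9 = {1, 2, 3, 4, 5, 6, 7, 8, 9} — every village is covered.
Only B3 contains 7, so B3 is forced; the remaining 5 villages need at least 3 more convoys (each remaining convoy adds at most 2) — so at least 4 convoys are needed, and 4 is optimal.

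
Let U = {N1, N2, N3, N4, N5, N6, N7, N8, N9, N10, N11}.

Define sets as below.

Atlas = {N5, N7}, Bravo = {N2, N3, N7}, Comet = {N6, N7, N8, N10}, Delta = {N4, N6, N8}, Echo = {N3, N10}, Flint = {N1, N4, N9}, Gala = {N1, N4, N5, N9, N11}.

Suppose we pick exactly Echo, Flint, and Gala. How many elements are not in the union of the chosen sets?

Union of Echo, Flint, Gala = {N1, N3, N4, N5, N9, N10, N11}.
Not covered: N2, N6, N7, N8 — 4 elements.

4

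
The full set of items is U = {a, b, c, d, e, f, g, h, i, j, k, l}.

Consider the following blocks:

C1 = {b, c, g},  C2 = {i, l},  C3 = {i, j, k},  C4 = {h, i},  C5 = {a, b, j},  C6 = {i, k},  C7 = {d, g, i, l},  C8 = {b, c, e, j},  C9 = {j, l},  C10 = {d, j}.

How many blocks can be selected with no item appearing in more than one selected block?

3

C1, C4, C9 are pairwise disjoint (C1={b,c,g}; C4={h,i}; C9={j,l}).
Every remaining block overlaps one of these, and no 4 of the listed blocks are pairwise disjoint, so 3 is the maximum.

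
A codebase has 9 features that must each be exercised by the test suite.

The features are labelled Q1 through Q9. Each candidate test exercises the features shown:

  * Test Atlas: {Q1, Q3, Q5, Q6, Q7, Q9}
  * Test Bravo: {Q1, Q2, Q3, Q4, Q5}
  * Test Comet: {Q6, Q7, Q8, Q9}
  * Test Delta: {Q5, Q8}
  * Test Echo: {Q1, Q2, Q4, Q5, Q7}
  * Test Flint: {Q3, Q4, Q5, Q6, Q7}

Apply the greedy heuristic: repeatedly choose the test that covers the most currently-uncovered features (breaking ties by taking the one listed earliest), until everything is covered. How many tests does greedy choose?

Greedy: pick Atlas (covers 6 new) → pick Bravo (covers 2 new) → pick Comet (covers 1 new). Total picks: 3.
(The true minimum cover uses only 2 tests, so greedy is not optimal here.)

3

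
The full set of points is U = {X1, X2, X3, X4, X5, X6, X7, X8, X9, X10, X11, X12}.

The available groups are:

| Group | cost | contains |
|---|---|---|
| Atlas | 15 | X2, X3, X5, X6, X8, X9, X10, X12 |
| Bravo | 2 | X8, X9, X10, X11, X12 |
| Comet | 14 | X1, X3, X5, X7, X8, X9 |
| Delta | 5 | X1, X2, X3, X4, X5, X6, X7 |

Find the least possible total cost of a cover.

Bravo, Delta together cover every point (Bravo ∪ Delta = {X1, X2, X3, X4, X5, X6, X7, X8, X9, X10, X11, X12}); total cost 2 + 5 = 7.
No covering selection has total cost below 7.

7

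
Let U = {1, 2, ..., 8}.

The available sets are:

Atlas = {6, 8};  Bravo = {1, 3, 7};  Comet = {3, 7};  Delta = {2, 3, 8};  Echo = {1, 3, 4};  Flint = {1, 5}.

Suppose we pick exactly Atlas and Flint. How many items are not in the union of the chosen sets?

Union of Atlas, Flint = {1, 5, 6, 8}.
Not covered: 2, 3, 4, 7 — 4 items.

4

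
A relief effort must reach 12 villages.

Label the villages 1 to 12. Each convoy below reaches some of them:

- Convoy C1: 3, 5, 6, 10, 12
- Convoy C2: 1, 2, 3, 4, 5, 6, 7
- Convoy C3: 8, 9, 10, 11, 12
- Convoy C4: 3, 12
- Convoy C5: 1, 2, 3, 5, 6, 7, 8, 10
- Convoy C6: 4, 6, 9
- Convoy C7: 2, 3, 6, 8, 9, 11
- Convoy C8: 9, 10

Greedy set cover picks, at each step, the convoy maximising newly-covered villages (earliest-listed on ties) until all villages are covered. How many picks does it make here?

3

Greedy: pick C5 (covers 8 new) → pick C3 (covers 3 new) → pick C2 (covers 1 new). Total picks: 3.
(The true minimum cover uses only 2 convoys, so greedy is not optimal here.)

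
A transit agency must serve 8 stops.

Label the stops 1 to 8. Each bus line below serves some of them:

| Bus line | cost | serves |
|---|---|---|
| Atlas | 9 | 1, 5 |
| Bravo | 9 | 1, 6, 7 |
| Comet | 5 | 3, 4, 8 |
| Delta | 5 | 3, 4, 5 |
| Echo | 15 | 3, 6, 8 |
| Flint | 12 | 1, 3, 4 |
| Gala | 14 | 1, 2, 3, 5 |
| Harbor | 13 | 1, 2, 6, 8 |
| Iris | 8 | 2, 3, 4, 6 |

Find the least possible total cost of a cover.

27

Bravo, Comet, Delta, Iris together cover every stop (Bravo ∪ Comet ∪ Delta ∪ Iris = {1, 2, 3, 4, 5, 6, 7, 8}); total cost 9 + 5 + 5 + 8 = 27.
No covering selection has total cost below 27.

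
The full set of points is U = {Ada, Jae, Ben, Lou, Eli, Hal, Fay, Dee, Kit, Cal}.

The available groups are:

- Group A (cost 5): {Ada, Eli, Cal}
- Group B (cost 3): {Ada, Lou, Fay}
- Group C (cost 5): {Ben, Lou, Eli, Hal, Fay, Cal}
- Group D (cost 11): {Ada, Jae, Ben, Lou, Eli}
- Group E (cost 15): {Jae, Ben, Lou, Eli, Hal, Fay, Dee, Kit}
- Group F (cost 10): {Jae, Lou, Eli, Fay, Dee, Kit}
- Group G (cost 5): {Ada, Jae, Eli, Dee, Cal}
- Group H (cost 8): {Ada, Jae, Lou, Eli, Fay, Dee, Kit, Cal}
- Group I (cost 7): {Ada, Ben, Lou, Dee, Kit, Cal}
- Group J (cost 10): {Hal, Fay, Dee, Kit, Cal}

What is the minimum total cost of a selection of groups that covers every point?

13

C, H together cover every point (C ∪ H = {Ada, Jae, Ben, Lou, Eli, Hal, Fay, Dee, Kit, Cal}); total cost 5 + 8 = 13.
The greedy pick C, G, I costs 17; no covering selection beats 13.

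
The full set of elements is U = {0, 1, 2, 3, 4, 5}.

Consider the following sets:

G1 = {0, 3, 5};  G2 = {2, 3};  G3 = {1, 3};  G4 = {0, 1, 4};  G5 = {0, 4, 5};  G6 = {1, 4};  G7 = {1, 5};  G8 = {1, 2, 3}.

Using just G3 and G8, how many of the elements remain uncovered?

Union of G3, G8 = {1, 2, 3}.
Not covered: 0, 4, 5 — 3 elements.

3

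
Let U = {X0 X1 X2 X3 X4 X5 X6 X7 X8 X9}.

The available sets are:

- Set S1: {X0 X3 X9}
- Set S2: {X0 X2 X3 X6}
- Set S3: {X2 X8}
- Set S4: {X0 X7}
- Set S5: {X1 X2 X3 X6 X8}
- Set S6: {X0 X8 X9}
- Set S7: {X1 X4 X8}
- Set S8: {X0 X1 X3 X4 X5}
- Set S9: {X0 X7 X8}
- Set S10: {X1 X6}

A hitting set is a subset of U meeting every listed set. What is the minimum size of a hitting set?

Take H = {X0, X1, X8}. Each listed set contains at least one of these, so H is a hitting set of size 3.
The sets S3, S4, S10 are pairwise disjoint, so any hitting set needs a separate point for each — at least 3. Hence 3 is optimal.

3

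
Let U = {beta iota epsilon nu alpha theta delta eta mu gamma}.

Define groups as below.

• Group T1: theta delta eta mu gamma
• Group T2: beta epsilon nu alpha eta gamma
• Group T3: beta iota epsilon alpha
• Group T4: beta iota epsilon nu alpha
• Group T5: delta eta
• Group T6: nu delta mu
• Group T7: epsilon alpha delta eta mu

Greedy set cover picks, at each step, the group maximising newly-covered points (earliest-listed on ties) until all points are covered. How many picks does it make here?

Greedy: pick T2 (covers 6 new) → pick T1 (covers 3 new) → pick T3 (covers 1 new). Total picks: 3.
(The true minimum cover uses only 2 groups, so greedy is not optimal here.)

3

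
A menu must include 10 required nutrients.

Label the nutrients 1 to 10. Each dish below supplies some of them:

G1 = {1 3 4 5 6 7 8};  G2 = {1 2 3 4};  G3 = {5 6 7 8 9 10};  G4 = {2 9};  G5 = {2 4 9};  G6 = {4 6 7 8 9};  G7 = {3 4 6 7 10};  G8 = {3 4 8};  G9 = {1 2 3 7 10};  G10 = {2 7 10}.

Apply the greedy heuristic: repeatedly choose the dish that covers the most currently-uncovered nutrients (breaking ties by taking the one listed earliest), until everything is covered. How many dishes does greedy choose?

3

Greedy: pick G1 (covers 7 new) → pick G3 (covers 2 new) → pick G2 (covers 1 new). Total picks: 3.
(The true minimum cover uses only 2 dishes, so greedy is not optimal here.)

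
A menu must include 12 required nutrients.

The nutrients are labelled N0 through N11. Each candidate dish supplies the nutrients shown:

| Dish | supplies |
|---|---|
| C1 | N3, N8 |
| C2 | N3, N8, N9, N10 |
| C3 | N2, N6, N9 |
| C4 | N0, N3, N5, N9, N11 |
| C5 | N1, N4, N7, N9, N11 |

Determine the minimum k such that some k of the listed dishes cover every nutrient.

4

Take {C2, C3, C4, C5}. Their union is {N0, N1, N2, N3, N4, N5, N6, N7, N8, N9, N10, N11}, which is all 12 nutrients.
Only C4 contains N0, so C4 is forced; the remaining 7 nutrients need at least 3 more dishes (each remaining dish adds at most 3) — so at least 4 dishes are needed, and 4 is optimal.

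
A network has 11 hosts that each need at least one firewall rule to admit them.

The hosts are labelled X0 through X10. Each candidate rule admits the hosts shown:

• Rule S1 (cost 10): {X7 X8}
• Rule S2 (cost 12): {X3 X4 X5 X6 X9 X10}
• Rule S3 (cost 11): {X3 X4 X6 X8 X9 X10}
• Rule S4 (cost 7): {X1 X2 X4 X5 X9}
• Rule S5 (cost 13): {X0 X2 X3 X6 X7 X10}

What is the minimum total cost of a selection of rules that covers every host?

30

S1, S4, S5 together cover every host (S1 ∪ S4 ∪ S5 = {X0, X1, X2, X3, X4, X5, X6, X7, X8, X9, X10}); total cost 10 + 7 + 13 = 30.
No covering selection has total cost below 30.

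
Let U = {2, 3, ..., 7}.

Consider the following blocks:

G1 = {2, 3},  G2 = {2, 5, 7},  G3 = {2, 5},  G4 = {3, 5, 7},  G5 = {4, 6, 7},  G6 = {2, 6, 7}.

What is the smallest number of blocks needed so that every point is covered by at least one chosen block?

G1, G4, and G5 cover everything between them: the union {2, 3, 4, 5, 6, 7} is all of U.
Only G5 contains 4, so G5 is forced; the remaining 3 points need at least 2 more blocks (each remaining block adds at most 2) — so at least 3 blocks are needed, and 3 is optimal.

3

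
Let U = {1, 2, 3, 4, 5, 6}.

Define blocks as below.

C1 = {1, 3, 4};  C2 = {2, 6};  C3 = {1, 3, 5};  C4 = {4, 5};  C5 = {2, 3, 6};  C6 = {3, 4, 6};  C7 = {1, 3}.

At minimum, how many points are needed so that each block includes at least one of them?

3

H = {2, 3, 5} meets every block (each contains at least one member of H), and |H| = 3.
The blocks C2, C4, C7 are pairwise disjoint, so any hitting set needs a separate point for each — at least 3. Hence 3 is optimal.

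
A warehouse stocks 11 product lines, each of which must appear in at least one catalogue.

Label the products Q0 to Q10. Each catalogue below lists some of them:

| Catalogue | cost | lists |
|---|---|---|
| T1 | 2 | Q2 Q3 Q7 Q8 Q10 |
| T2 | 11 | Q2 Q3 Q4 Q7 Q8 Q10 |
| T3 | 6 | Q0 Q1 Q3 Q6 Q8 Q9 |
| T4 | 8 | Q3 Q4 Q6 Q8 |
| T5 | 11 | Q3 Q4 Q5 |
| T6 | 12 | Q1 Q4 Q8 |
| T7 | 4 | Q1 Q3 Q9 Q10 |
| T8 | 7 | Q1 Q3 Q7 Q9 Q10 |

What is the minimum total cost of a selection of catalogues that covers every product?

19

T1, T3, T5 together cover every product (T1 ∪ T3 ∪ T5 = {Q0, Q1, Q2, Q3, Q4, Q5, Q6, Q7, Q8, Q9, Q10}); total cost 2 + 6 + 11 = 19.
No covering selection has total cost below 19.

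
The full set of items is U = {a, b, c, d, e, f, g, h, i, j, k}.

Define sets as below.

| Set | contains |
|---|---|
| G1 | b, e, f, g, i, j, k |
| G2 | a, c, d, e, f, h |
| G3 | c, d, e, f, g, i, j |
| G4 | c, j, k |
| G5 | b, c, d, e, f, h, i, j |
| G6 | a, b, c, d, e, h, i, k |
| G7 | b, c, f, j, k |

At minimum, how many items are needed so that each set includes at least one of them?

2

The 2 items {f, k} hit every set.
No single item lies in every set, so at least 2 are needed and 2 is optimal.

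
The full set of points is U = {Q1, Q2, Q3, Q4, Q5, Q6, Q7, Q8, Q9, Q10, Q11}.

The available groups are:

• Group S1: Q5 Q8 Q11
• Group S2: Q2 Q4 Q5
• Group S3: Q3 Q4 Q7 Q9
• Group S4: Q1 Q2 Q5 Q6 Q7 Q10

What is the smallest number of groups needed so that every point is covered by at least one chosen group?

3

S1, S3, and S4 cover everything between them: the union {Q1, Q2, Q3, Q4, Q5, Q6, Q7, Q8, Q9, Q10, Q11} is all of U.
Only S4 contains Q1, so S4 is forced; the remaining 5 points need at least 2 more groups (each remaining group adds at most 3) — so at least 3 groups are needed, and 3 is optimal.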